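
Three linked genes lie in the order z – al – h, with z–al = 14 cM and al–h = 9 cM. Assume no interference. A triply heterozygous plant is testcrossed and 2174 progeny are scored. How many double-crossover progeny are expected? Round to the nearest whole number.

Map distances give recombination frequencies of 0.140 and 0.090 for the two intervals.
With no interference, expected double-crossover frequency = 0.140 × 0.090 = 0.01260.
Expected number = 0.01260 × 2174 = 27.39 ≈ 27.

27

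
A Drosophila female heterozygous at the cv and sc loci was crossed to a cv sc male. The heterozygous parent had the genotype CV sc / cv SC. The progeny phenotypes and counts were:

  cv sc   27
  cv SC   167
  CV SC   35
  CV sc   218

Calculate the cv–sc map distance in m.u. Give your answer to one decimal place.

The recombinant classes are CV SC and cv sc: 35 + 27 = 62.
Recombination frequency = 62/447 = 0.1387 ≈ 13.9%, i.e. 13.9 m.u.

13.9 m.u.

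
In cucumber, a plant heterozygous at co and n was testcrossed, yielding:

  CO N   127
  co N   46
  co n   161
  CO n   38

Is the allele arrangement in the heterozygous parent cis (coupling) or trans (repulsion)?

The two most frequent classes are CO N (127) and co n (161); these are the parental (non-recombinant) types.
So the F1 carried CO N on one chromosome and co n on the other — the recessive alleles are on the same chromosome (cis / coupling).

cis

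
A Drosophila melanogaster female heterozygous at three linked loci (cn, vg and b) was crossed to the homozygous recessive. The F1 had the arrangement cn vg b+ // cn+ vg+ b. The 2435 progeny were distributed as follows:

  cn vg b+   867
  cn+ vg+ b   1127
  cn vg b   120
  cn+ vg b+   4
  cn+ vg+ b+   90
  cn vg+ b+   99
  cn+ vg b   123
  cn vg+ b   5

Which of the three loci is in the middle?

The two rarest classes, cn+ vg b+ and cn vg+ b, are the double crossovers. Comparing them with the parentals, only the cn allele has switched, so cn is the middle locus and the order is b – cn – vg.

cn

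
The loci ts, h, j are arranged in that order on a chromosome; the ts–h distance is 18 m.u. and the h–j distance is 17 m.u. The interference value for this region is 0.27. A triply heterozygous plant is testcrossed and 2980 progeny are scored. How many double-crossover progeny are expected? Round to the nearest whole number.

Map distances give recombination frequencies of 0.180 and 0.170 for the two intervals.
With interference 0.27 (so coincidence = 0.73), expected double-crossover frequency = 0.180 × 0.170 × 0.73 = 0.02234.
Expected number = 0.02234 × 2980 = 66.57 ≈ 67.

67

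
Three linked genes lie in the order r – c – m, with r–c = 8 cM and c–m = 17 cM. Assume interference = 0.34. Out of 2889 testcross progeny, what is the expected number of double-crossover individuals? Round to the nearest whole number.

Map distances give recombination frequencies of 0.080 and 0.170 for the two intervals.
With interference 0.34 (so coincidence = 0.66), expected double-crossover frequency = 0.080 × 0.170 × 0.66 = 0.00898.
Expected number = 0.00898 × 2889 = 25.93 ≈ 26.

26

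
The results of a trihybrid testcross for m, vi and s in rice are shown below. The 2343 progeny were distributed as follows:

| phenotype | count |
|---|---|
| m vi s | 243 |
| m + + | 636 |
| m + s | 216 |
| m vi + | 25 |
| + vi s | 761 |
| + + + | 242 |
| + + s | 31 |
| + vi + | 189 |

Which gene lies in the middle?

vi

The two most frequent reciprocal classes, m + + and + vi s, are the parental types, so the F1 was m + + / + vi s.
The two rarest classes, m vi + and + + s, are the double crossovers. Comparing them with the parentals, only the vi allele has switched, so vi is the middle locus and the order is s – vi – m.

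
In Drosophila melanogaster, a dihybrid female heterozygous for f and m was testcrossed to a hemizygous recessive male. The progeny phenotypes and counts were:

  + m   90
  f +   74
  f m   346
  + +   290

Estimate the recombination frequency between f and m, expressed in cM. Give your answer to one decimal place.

20.5 cM

The two most frequent classes, + + (290) and f m (346), are the parental types, so the F1 was + + / f m.
The recombinant classes are + m and f +: 90 + 74 = 164.
Recombination frequency = 164/800 = 0.2050 ≈ 20.5%, i.e. 20.5 cM.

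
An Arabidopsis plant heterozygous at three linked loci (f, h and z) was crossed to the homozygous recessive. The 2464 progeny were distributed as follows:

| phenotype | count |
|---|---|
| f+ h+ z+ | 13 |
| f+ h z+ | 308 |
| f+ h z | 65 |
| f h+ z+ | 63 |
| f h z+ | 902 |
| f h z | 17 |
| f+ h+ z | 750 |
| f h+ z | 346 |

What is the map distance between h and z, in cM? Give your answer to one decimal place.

The two most frequent reciprocal classes, f h z+ and f+ h+ z, are the parental types, so the F1 was f h z+ / f+ h+ z.
The two rarest classes, f h z and f+ h+ z+, are the double crossovers. Comparing them with the parentals, only the z allele has switched, so z is the middle locus and the order is f – z – h.
Crossovers in the z–h interval produce the single-crossover classes f h+ z+ and f+ h z (63 + 65 = 128) plus the double crossovers (30).
RF(z–h) = (128 + 30) / 2464 = 158/2464 = 0.0641 → 6.4 cM.

6.4 cM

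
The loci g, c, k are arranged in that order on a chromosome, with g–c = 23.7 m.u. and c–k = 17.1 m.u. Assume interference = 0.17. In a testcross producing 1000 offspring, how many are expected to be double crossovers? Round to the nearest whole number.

34

Map distances give recombination frequencies of 0.237 and 0.171 for the two intervals.
With interference 0.17 (so coincidence = 0.83), expected double-crossover frequency = 0.237 × 0.171 × 0.83 = 0.03364.
Expected number = 0.03364 × 1000 = 33.64 ≈ 34.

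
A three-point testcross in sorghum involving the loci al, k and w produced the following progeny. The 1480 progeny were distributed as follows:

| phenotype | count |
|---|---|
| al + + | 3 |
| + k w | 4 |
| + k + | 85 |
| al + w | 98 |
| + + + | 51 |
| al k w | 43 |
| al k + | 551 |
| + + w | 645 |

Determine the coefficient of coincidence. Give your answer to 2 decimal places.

0.54

The two most frequent reciprocal classes, + + w and al k +, are the parental types, so the F1 was + + w / al k +.
The two rarest classes, + k w and al + +, are the double crossovers. Comparing them with the parentals, only the k allele has switched, so k is the middle locus and the order is al – k – w.
al–k: (183 + 7)/1480 = 0.1284; k–w: (94 + 7)/1480 = 0.0682.
Expected DCO frequency = 0.1284 × 0.0682 ≈ 0.00876; observed = 7/1480 ≈ 0.00473.
Coefficient of coincidence = 0.00473/0.00876 ≈ 0.54.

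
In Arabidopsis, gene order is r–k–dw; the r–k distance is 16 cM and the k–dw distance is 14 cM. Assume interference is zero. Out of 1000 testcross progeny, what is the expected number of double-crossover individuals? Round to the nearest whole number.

22

Map distances give recombination frequencies of 0.160 and 0.140 for the two intervals.
With no interference, expected double-crossover frequency = 0.160 × 0.140 = 0.02240.
Expected number = 0.02240 × 1000 = 22.40 ≈ 22.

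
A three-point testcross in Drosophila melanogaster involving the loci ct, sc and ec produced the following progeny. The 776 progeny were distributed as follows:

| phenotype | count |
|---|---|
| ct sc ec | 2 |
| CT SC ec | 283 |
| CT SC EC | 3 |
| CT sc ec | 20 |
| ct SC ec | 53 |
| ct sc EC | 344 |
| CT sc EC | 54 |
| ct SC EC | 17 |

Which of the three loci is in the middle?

The two most frequent reciprocal classes, ct sc EC and CT SC ec, are the parental types, so the F1 was ct sc EC / CT SC ec.
The two rarest classes, ct sc ec and CT SC EC, are the double crossovers. Comparing them with the parentals, only the ec allele has switched, so ec is the middle locus and the order is ct – ec – sc.

ec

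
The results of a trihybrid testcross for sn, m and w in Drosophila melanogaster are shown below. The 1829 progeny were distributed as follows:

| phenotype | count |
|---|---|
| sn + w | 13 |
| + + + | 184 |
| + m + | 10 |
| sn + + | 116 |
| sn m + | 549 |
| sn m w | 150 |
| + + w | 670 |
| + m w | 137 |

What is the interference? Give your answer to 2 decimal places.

The two most frequent reciprocal classes, + + w and sn m +, are the parental types, so the F1 was + + w / sn m +.
The two rarest classes, sn + w and + m +, are the double crossovers. Comparing them with the parentals, only the sn allele has switched, so sn is the middle locus and the order is w – sn – m.
w–sn: (334 + 23)/1829 = 0.1952; sn–m: (253 + 23)/1829 = 0.1509.
Expected DCO frequency = 0.1952 × 0.1509 ≈ 0.02946; observed = 23/1829 ≈ 0.01258.
Coefficient of coincidence = 0.01258/0.02946 ≈ 0.43; interference = 1 − 0.43 = 0.57.

0.57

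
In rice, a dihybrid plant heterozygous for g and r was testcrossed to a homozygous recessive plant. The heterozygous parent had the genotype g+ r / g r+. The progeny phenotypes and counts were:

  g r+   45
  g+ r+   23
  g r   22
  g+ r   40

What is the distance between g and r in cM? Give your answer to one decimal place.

The recombinant classes are g+ r+ and g r: 23 + 22 = 45.
Recombination frequency = 45/130 = 0.3462 ≈ 34.6%, i.e. 34.6 cM.

34.6 cM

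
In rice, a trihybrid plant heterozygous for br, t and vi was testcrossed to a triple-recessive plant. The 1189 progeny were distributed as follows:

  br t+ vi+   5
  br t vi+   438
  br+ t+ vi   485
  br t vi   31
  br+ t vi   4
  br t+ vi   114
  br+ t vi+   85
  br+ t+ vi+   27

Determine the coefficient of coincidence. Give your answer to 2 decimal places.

The two most frequent reciprocal classes, br t vi+ and br+ t+ vi, are the parental types, so the F1 was br t vi+ / br+ t+ vi.
The two rarest classes, br t+ vi+ and br+ t vi, are the double crossovers. Comparing them with the parentals, only the t allele has switched, so t is the middle locus and the order is br – t – vi.
br–t: (199 + 9)/1189 = 0.1749; t–vi: (58 + 9)/1189 = 0.0563.
Expected DCO frequency = 0.1749 × 0.0563 ≈ 0.00985; observed = 9/1189 ≈ 0.00757.
Coefficient of coincidence = 0.00757/0.00985 ≈ 0.77.

0.77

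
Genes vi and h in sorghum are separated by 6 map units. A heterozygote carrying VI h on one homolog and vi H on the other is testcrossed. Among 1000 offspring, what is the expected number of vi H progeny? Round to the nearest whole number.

470

A map distance of 6 map units corresponds to a recombination frequency of 0.060.
The F1 is VI h / vi H, so vi H is a parental gamete class with expected frequency (1 − r)/2 = 0.940/2 = 0.4700.
Expected number = 0.4700 × 1000 = 470.00 ≈ 470.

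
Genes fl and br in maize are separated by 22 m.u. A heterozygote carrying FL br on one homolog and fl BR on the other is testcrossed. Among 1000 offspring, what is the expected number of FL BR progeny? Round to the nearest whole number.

A map distance of 22 m.u. corresponds to a recombination frequency of 0.220.
The F1 is FL br / fl BR, so FL BR is a recombinant gamete class with expected frequency r/2 = 0.220/2 = 0.1100.
Expected number = 0.1100 × 1000 = 110.00 ≈ 110.

110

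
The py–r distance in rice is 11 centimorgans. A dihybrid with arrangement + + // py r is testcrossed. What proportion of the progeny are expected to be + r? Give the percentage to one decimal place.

A map distance of 11 centimorgans corresponds to a recombination frequency of 0.110.
The F1 is + + / py r, so + r is a recombinant gamete class with expected frequency r/2 = 0.110/2 = 0.0550.
That is 0.0550 = 5.5% of the progeny.

5.5%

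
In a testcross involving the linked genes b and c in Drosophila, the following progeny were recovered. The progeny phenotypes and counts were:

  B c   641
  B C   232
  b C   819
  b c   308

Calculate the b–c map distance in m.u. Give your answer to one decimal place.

27.0 m.u.

The two most frequent classes, B c (641) and b C (819), are the parental types, so the F1 was B c / b C.
The recombinant classes are B C and b c: 232 + 308 = 540.
Recombination frequency = 540/2000 = 0.2700 ≈ 27.0%, i.e. 27.0 m.u.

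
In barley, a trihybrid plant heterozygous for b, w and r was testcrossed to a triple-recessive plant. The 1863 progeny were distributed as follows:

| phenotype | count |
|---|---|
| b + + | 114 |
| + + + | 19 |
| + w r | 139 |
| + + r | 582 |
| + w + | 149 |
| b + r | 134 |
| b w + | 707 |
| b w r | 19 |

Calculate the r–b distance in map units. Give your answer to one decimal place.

The two most frequent reciprocal classes, b w + and + + r, are the parental types, so the F1 was b w + / + + r.
The two rarest classes, b w r and + + +, are the double crossovers. Comparing them with the parentals, only the r allele has switched, so r is the middle locus and the order is b – r – w.
Crossovers in the b–r interval produce the single-crossover classes + w + and b + r (149 + 134 = 283) plus the double crossovers (38).
RF(b–r) = (283 + 38) / 1863 = 321/1863 = 0.1723 → 17.2 map units.

17.2 map units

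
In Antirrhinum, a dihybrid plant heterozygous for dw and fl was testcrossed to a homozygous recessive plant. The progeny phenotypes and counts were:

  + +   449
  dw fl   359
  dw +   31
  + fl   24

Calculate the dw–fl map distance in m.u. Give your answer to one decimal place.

The two most frequent classes, + + (449) and dw fl (359), are the parental types, so the F1 was + + / dw fl.
The recombinant classes are + fl and dw +: 24 + 31 = 55.
Recombination frequency = 55/863 = 0.0637 ≈ 6.4%, i.e. 6.4 m.u.

6.4 m.u.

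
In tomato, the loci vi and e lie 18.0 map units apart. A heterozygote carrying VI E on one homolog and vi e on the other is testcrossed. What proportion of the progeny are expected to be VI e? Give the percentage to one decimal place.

9.0%

A map distance of 18.0 map units corresponds to a recombination frequency of 0.180.
The F1 is VI E / vi e, so VI e is a recombinant gamete class with expected frequency r/2 = 0.180/2 = 0.0900.
That is 0.0900 = 9.0% of the progeny.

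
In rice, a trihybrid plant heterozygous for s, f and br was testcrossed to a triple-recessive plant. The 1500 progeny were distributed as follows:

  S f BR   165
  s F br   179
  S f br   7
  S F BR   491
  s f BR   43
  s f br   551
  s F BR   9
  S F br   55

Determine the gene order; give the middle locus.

s

The two most frequent reciprocal classes, S F BR and s f br, are the parental types, so the F1 was S F BR / s f br.
The two rarest classes, s F BR and S f br, are the double crossovers. Comparing them with the parentals, only the s allele has switched, so s is the middle locus and the order is f – s – br.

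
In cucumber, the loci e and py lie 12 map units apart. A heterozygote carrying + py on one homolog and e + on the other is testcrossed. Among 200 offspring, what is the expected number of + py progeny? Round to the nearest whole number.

A map distance of 12 map units corresponds to a recombination frequency of 0.120.
The F1 is + py / e +, so + py is a parental gamete class with expected frequency (1 − r)/2 = 0.880/2 = 0.4400.
Expected number = 0.4400 × 200 = 88.00 ≈ 88.

88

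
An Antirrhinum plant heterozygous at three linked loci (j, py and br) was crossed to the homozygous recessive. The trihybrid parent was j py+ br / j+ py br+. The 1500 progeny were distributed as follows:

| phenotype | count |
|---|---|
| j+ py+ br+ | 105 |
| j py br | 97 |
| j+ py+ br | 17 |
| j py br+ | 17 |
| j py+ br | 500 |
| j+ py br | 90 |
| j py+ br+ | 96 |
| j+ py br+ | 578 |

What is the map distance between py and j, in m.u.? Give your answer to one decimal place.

The two rarest classes, j+ py+ br and j py br+, are the double crossovers. Comparing them with the parentals, only the j allele has switched, so j is the middle locus and the order is py – j – br.
Crossovers in the py–j interval produce the single-crossover classes j py br and j+ py+ br+ (97 + 105 = 202) plus the double crossovers (34).
RF(py–j) = (202 + 34) / 1500 = 236/1500 = 0.1573 → 15.7 m.u.

15.7 m.u.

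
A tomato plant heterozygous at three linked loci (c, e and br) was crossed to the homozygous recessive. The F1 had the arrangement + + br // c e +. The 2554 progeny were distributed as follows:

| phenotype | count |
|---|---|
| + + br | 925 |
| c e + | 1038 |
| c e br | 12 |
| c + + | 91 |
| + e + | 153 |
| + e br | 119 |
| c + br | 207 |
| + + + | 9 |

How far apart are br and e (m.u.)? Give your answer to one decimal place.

9.0 m.u.

The two rarest classes, + + + and c e br, are the double crossovers. Comparing them with the parentals, only the br allele has switched, so br is the middle locus and the order is e – br – c.
Crossovers in the e–br interval produce the single-crossover classes + e br and c + + (119 + 91 = 210) plus the double crossovers (21).
RF(e–br) = (210 + 21) / 2554 = 231/2554 = 0.0904 → 9.0 m.u.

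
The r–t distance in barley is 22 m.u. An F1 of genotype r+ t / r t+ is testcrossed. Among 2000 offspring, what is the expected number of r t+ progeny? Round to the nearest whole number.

780

A map distance of 22 m.u. corresponds to a recombination frequency of 0.220.
The F1 is r+ t / r t+, so r t+ is a parental gamete class with expected frequency (1 − r)/2 = 0.780/2 = 0.3900.
Expected number = 0.3900 × 2000 = 780.00 ≈ 780.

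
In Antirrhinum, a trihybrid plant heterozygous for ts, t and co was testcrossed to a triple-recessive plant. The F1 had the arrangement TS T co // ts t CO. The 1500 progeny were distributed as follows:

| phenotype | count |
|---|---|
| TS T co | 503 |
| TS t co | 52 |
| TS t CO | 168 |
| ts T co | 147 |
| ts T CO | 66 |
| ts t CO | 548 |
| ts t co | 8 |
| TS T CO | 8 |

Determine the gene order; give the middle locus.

The two rarest classes, TS T CO and ts t co, are the double crossovers. Comparing them with the parentals, only the co allele has switched, so co is the middle locus and the order is t – co – ts.

co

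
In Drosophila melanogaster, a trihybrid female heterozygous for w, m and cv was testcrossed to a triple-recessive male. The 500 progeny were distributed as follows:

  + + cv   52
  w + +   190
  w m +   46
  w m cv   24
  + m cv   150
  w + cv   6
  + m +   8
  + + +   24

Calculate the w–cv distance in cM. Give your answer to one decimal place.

The two most frequent reciprocal classes, w + + and + m cv, are the parental types, so the F1 was w + + / + m cv.
The two rarest classes, w + cv and + m +, are the double crossovers. Comparing them with the parentals, only the cv allele has switched, so cv is the middle locus and the order is w – cv – m.
Crossovers in the w–cv interval produce the single-crossover classes + + + and w m cv (24 + 24 = 48) plus the double crossovers (14).
RF(w–cv) = (48 + 14) / 500 = 62/500 = 0.1240 → 12.4 cM.

12.4 cM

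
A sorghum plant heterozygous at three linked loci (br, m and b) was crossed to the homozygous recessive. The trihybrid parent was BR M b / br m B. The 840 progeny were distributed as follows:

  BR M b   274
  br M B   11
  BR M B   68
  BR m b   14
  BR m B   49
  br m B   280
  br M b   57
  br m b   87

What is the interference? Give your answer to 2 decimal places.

0.11

The two rarest classes, BR m b and br M B, are the double crossovers. Comparing them with the parentals, only the m allele has switched, so m is the middle locus and the order is b – m – br.
b–m: (155 + 25)/840 = 0.2143; m–br: (106 + 25)/840 = 0.1560.
Expected DCO frequency = 0.2143 × 0.1560 ≈ 0.03343; observed = 25/840 ≈ 0.02976.
Coefficient of coincidence = 0.02976/0.03343 ≈ 0.89; interference = 1 − 0.89 = 0.11.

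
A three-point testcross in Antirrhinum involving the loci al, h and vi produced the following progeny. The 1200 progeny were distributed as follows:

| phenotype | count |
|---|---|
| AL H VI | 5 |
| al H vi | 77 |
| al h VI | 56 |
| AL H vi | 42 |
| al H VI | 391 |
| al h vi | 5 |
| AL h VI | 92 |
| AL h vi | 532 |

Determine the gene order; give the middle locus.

The two most frequent reciprocal classes, AL h vi and al H VI, are the parental types, so the F1 was AL h vi / al H VI.
The two rarest classes, al h vi and AL H VI, are the double crossovers. Comparing them with the parentals, only the al allele has switched, so al is the middle locus and the order is vi – al – h.

al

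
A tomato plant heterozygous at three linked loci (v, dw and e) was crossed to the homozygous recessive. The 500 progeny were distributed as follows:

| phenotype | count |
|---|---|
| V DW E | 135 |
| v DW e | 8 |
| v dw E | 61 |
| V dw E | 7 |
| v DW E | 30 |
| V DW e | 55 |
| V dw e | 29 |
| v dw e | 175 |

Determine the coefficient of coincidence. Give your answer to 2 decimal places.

The two most frequent reciprocal classes, v dw e and V DW E, are the parental types, so the F1 was v dw e / V DW E.
The two rarest classes, v DW e and V dw E, are the double crossovers. Comparing them with the parentals, only the dw allele has switched, so dw is the middle locus and the order is e – dw – v.
e–dw: (116 + 15)/500 = 0.2620; dw–v: (59 + 15)/500 = 0.1480.
Expected DCO frequency = 0.2620 × 0.1480 ≈ 0.03878; observed = 15/500 ≈ 0.03000.
Coefficient of coincidence = 0.03000/0.03878 ≈ 0.77.

0.77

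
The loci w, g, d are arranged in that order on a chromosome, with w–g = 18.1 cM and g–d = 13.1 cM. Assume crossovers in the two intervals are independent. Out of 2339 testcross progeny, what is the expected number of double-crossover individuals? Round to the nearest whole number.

Map distances give recombination frequencies of 0.181 and 0.131 for the two intervals.
With no interference, expected double-crossover frequency = 0.181 × 0.131 = 0.02371.
Expected number = 0.02371 × 2339 = 55.46 ≈ 55.

55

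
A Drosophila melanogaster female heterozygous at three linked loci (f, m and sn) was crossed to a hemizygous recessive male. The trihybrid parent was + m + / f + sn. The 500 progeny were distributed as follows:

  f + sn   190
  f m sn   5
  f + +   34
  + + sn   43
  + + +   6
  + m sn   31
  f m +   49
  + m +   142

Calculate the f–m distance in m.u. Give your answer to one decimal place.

The two rarest classes, + + + and f m sn, are the double crossovers. Comparing them with the parentals, only the m allele has switched, so m is the middle locus and the order is f – m – sn.
Crossovers in the f–m interval produce the single-crossover classes f m + and + + sn (49 + 43 = 92) plus the double crossovers (11).
RF(f–m) = (92 + 11) / 500 = 103/500 = 0.2060 → 20.6 m.u.

20.6 m.u.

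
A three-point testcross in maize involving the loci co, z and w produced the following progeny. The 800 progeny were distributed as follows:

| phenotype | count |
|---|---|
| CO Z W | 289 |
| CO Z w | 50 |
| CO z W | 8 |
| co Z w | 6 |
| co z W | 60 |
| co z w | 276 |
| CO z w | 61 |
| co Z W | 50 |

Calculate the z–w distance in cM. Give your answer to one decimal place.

15.5 cM

The two most frequent reciprocal classes, CO Z W and co z w, are the parental types, so the F1 was CO Z W / co z w.
The two rarest classes, CO z W and co Z w, are the double crossovers. Comparing them with the parentals, only the z allele has switched, so z is the middle locus and the order is w – z – co.
Crossovers in the w–z interval produce the single-crossover classes CO Z w and co z W (50 + 60 = 110) plus the double crossovers (14).
RF(w–z) = (110 + 14) / 800 = 124/800 = 0.1550 → 15.5 cM.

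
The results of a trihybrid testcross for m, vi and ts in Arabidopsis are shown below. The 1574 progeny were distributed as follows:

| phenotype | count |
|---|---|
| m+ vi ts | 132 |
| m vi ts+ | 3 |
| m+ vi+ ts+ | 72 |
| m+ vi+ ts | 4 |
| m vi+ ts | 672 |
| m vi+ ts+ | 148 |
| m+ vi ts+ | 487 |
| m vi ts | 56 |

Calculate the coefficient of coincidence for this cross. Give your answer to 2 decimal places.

The two most frequent reciprocal classes, m vi+ ts and m+ vi ts+, are the parental types, so the F1 was m vi+ ts / m+ vi ts+.
The two rarest classes, m+ vi+ ts and m vi ts+, are the double crossovers. Comparing them with the parentals, only the m allele has switched, so m is the middle locus and the order is ts – m – vi.
ts–m: (280 + 7)/1574 = 0.1823; m–vi: (128 + 7)/1574 = 0.0858.
Expected DCO frequency = 0.1823 × 0.0858 ≈ 0.01564; observed = 7/1574 ≈ 0.00445.
Coefficient of coincidence = 0.00445/0.01564 ≈ 0.28.

0.28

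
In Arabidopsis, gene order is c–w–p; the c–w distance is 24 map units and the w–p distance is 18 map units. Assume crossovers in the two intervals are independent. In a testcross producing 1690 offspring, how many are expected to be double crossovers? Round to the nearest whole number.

73

Map distances give recombination frequencies of 0.240 and 0.180 for the two intervals.
With no interference, expected double-crossover frequency = 0.240 × 0.180 = 0.04320.
Expected number = 0.04320 × 1690 = 73.01 ≈ 73.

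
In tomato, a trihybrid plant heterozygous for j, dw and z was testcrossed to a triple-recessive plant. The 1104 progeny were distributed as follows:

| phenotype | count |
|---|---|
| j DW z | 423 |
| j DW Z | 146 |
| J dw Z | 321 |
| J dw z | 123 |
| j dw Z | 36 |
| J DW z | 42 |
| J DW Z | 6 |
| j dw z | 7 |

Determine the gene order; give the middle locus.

dw

The two most frequent reciprocal classes, j DW z and J dw Z, are the parental types, so the F1 was j DW z / J dw Z.
The two rarest classes, j dw z and J DW Z, are the double crossovers. Comparing them with the parentals, only the dw allele has switched, so dw is the middle locus and the order is z – dw – j.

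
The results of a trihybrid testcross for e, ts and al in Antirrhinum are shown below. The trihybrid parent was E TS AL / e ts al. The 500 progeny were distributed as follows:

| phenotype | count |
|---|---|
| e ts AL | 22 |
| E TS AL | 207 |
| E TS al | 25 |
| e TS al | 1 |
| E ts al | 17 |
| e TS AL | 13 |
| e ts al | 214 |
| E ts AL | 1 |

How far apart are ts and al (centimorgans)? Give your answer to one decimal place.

9.8 centimorgans

The two rarest classes, E ts AL and e TS al, are the double crossovers. Comparing them with the parentals, only the ts allele has switched, so ts is the middle locus and the order is al – ts – e.
Crossovers in the al–ts interval produce the single-crossover classes E TS al and e ts AL (25 + 22 = 47) plus the double crossovers (2).
RF(al–ts) = (47 + 2) / 500 = 49/500 = 0.0980 → 9.8 centimorgans.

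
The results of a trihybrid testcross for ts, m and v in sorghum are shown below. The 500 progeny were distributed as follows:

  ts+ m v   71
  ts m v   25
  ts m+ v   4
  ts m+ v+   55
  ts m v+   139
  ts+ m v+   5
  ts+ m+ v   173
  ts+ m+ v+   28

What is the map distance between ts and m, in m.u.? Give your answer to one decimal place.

The two most frequent reciprocal classes, ts+ m+ v and ts m v+, are the parental types, so the F1 was ts+ m+ v / ts m v+.
The two rarest classes, ts m+ v and ts+ m v+, are the double crossovers. Comparing them with the parentals, only the ts allele has switched, so ts is the middle locus and the order is v – ts – m.
Crossovers in the ts–m interval produce the single-crossover classes ts+ m v and ts m+ v+ (71 + 55 = 126) plus the double crossovers (9).
RF(ts–m) = (126 + 9) / 500 = 135/500 = 0.2700 → 27.0 m.u.

27.0 m.u.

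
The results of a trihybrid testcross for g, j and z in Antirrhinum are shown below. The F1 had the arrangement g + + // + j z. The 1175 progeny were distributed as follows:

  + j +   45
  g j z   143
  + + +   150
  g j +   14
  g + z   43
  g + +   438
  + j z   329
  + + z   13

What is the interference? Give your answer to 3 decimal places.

The two rarest classes, g j + and + + z, are the double crossovers. Comparing them with the parentals, only the j allele has switched, so j is the middle locus and the order is g – j – z.
g–j: (293 + 27)/1175 = 0.2723; j–z: (88 + 27)/1175 = 0.0979.
Expected DCO frequency = 0.2723 × 0.0979 ≈ 0.02666; observed = 27/1175 ≈ 0.02298.
Coefficient of coincidence = 0.02298/0.02666 ≈ 0.862; interference = 1 − 0.862 = 0.138.

0.138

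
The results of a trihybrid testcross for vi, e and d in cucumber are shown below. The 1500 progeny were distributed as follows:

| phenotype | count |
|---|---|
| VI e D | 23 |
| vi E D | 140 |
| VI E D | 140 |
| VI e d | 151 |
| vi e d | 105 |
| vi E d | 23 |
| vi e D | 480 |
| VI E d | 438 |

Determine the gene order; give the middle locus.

vi

The two most frequent reciprocal classes, vi e D and VI E d, are the parental types, so the F1 was vi e D / VI E d.
The two rarest classes, VI e D and vi E d, are the double crossovers. Comparing them with the parentals, only the vi allele has switched, so vi is the middle locus and the order is e – vi – d.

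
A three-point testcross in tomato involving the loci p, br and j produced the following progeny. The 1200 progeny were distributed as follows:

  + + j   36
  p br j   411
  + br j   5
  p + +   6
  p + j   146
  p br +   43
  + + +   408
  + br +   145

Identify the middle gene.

The two most frequent reciprocal classes, + + + and p br j, are the parental types, so the F1 was + + + / p br j.
The two rarest classes, p + + and + br j, are the double crossovers. Comparing them with the parentals, only the p allele has switched, so p is the middle locus and the order is j – p – br.

p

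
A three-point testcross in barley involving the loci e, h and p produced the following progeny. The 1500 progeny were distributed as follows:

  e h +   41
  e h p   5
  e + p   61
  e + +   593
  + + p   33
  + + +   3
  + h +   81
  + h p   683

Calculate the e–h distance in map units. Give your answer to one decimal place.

The two most frequent reciprocal classes, e + + and + h p, are the parental types, so the F1 was e + + / + h p.
The two rarest classes, + + + and e h p, are the double crossovers. Comparing them with the parentals, only the e allele has switched, so e is the middle locus and the order is h – e – p.
Crossovers in the h–e interval produce the single-crossover classes e h + and + + p (41 + 33 = 74) plus the double crossovers (8).
RF(h–e) = (74 + 8) / 1500 = 82/1500 = 0.0547 → 5.5 map units.

5.5 map units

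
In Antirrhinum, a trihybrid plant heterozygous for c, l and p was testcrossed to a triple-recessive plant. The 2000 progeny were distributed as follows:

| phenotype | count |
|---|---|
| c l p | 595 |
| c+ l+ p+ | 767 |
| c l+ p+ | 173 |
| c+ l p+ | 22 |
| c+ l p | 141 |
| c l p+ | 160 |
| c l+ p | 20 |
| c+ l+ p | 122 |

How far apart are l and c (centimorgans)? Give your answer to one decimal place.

17.8 centimorgans

The two most frequent reciprocal classes, c+ l+ p+ and c l p, are the parental types, so the F1 was c+ l+ p+ / c l p.
The two rarest classes, c+ l p+ and c l+ p, are the double crossovers. Comparing them with the parentals, only the l allele has switched, so l is the middle locus and the order is c – l – p.
Crossovers in the c–l interval produce the single-crossover classes c l+ p+ and c+ l p (173 + 141 = 314) plus the double crossovers (42).
RF(c–l) = (314 + 42) / 2000 = 356/2000 = 0.1780 → 17.8 centimorgans.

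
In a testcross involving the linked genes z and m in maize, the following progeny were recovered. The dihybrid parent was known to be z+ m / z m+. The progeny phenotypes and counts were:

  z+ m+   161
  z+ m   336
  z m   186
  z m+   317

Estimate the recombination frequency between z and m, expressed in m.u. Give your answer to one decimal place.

The recombinant classes are z+ m+ and z m: 161 + 186 = 347.
Recombination frequency = 347/1000 = 0.3470 ≈ 34.7%, i.e. 34.7 m.u.

34.7 m.u.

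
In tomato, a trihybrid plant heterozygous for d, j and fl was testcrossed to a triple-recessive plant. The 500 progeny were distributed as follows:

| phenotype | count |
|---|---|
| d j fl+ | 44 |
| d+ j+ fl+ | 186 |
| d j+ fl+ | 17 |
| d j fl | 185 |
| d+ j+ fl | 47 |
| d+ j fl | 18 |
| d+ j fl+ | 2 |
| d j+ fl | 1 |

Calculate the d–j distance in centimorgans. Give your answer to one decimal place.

7.6 centimorgans

The two most frequent reciprocal classes, d+ j+ fl+ and d j fl, are the parental types, so the F1 was d+ j+ fl+ / d j fl.
The two rarest classes, d+ j fl+ and d j+ fl, are the double crossovers. Comparing them with the parentals, only the j allele has switched, so j is the middle locus and the order is fl – j – d.
Crossovers in the j–d interval produce the single-crossover classes d j+ fl+ and d+ j fl (17 + 18 = 35) plus the double crossovers (3).
RF(j–d) = (35 + 3) / 500 = 38/500 = 0.0760 → 7.6 centimorgans.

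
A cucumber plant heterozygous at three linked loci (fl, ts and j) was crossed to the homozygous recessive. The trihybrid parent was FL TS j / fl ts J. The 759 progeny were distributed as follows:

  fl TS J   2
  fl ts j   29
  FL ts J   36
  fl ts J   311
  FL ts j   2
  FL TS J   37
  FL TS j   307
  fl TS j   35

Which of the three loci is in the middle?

The two rarest classes, FL ts j and fl TS J, are the double crossovers. Comparing them with the parentals, only the ts allele has switched, so ts is the middle locus and the order is fl – ts – j.

ts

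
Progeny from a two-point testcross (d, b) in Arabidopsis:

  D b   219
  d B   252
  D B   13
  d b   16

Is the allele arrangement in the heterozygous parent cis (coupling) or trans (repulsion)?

The two most frequent classes are D b (219) and d B (252); these are the parental (non-recombinant) types.
So the F1 carried D b on one chromosome and d B on the other — the recessive alleles are on opposite chromosomes (trans / repulsion).

trans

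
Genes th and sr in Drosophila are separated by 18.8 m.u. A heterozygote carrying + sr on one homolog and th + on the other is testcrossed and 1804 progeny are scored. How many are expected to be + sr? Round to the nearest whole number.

A map distance of 18.8 m.u. corresponds to a recombination frequency of 0.188.
The F1 is + sr / th +, so + sr is a parental gamete class with expected frequency (1 − r)/2 = 0.812/2 = 0.4060.
Expected number = 0.4060 × 1804 = 732.42 ≈ 732.

732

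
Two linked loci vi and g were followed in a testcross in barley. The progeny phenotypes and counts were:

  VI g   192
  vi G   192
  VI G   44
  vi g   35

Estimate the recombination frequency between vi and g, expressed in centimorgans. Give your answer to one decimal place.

17.1 centimorgans

The two most frequent classes, VI g (192) and vi G (192), are the parental types, so the F1 was VI g / vi G.
The recombinant classes are VI G and vi g: 44 + 35 = 79.
Recombination frequency = 79/463 = 0.1706 ≈ 17.1%, i.e. 17.1 centimorgans.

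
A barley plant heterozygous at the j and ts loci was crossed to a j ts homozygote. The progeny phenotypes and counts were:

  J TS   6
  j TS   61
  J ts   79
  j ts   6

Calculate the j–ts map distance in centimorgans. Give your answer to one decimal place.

7.9 centimorgans

The two most frequent classes, J ts (79) and j TS (61), are the parental types, so the F1 was J ts / j TS.
The recombinant classes are J TS and j ts: 6 + 6 = 12.
Recombination frequency = 12/152 = 0.0789 ≈ 7.9%, i.e. 7.9 centimorgans.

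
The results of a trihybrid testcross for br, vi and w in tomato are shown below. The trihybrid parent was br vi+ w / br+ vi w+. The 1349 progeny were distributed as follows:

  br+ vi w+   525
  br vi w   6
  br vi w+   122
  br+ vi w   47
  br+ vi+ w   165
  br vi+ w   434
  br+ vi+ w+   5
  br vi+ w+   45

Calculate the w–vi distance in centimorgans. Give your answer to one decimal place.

7.6 centimorgans

The two rarest classes, br vi w and br+ vi+ w+, are the double crossovers. Comparing them with the parentals, only the vi allele has switched, so vi is the middle locus and the order is br – vi – w.
Crossovers in the vi–w interval produce the single-crossover classes br vi+ w+ and br+ vi w (45 + 47 = 92) plus the double crossovers (11).
RF(vi–w) = (92 + 11) / 1349 = 103/1349 = 0.0764 → 7.6 centimorgans.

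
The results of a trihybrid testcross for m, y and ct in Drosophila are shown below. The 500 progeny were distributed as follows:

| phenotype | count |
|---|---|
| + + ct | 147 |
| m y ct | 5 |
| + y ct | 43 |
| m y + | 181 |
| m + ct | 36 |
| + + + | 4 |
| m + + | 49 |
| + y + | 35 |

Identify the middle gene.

ct

The two most frequent reciprocal classes, m y + and + + ct, are the parental types, so the F1 was m y + / + + ct.
The two rarest classes, m y ct and + + +, are the double crossovers. Comparing them with the parentals, only the ct allele has switched, so ct is the middle locus and the order is y – ct – m.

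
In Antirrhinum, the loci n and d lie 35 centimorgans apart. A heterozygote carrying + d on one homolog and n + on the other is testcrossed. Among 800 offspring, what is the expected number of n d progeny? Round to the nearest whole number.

A map distance of 35 centimorgans corresponds to a recombination frequency of 0.350.
The F1 is + d / n +, so n d is a recombinant gamete class with expected frequency r/2 = 0.350/2 = 0.1750.
Expected number = 0.1750 × 800 = 140.00 ≈ 140.

140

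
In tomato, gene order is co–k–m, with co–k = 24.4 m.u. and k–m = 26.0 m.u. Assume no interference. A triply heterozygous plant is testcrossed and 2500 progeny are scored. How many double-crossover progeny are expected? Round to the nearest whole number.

Map distances give recombination frequencies of 0.244 and 0.260 for the two intervals.
With no interference, expected double-crossover frequency = 0.244 × 0.260 = 0.06344.
Expected number = 0.06344 × 2500 = 158.60 ≈ 159.

159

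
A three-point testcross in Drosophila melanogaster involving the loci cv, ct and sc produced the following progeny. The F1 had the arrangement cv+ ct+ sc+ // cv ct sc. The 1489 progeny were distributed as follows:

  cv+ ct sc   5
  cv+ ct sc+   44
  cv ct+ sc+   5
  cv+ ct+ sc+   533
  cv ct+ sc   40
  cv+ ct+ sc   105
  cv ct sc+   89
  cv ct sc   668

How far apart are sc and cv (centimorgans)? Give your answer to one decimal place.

The two rarest classes, cv ct+ sc+ and cv+ ct sc, are the double crossovers. Comparing them with the parentals, only the cv allele has switched, so cv is the middle locus and the order is sc – cv – ct.
Crossovers in the sc–cv interval produce the single-crossover classes cv+ ct+ sc and cv ct sc+ (105 + 89 = 194) plus the double crossovers (10).
RF(sc–cv) = (194 + 10) / 1489 = 204/1489 = 0.1370 → 13.7 centimorgans.

13.7 centimorgans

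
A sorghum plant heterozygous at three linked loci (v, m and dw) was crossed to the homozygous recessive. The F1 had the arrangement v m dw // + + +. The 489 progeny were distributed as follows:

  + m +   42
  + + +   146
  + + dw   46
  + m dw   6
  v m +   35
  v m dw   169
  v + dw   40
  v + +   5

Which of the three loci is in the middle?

The two rarest classes, + m dw and v + +, are the double crossovers. Comparing them with the parentals, only the v allele has switched, so v is the middle locus and the order is dw – v – m.

v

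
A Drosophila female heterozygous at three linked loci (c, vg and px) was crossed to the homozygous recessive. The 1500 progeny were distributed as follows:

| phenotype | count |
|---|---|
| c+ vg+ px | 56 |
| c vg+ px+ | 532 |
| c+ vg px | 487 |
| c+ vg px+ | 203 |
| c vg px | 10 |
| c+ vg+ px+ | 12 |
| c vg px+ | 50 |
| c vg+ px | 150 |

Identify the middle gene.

c

The two most frequent reciprocal classes, c+ vg px and c vg+ px+, are the parental types, so the F1 was c+ vg px / c vg+ px+.
The two rarest classes, c vg px and c+ vg+ px+, are the double crossovers. Comparing them with the parentals, only the c allele has switched, so c is the middle locus and the order is px – c – vg.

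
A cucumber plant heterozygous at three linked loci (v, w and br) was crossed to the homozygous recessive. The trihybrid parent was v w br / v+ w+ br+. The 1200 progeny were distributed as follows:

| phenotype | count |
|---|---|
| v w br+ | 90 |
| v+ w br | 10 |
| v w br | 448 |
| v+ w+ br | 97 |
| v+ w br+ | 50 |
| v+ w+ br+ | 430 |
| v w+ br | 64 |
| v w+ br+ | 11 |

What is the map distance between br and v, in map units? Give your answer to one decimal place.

The two rarest classes, v+ w br and v w+ br+, are the double crossovers. Comparing them with the parentals, only the v allele has switched, so v is the middle locus and the order is w – v – br.
Crossovers in the v–br interval produce the single-crossover classes v w br+ and v+ w+ br (90 + 97 = 187) plus the double crossovers (21).
RF(v–br) = (187 + 21) / 1200 = 208/1200 = 0.1733 → 17.3 map units.

17.3 map units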